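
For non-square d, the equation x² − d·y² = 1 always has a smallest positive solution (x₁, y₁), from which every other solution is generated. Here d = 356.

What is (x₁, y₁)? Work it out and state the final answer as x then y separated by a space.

500001 26500

[18; 1,6,1,1,2,…,6,1,36] for √356; ℓ=14 ⇒ convergent index 13
a_0=18:  p_0=18·1+0=18,  q_0=18·0+1=1
a_1=1:  p_1=1·18+1=19,  q_1=1·1+0=1
a_2=6:  p_2=6·19+18=132,  q_2=6·1+1=7
a_3=1:  p_3=1·132+19=151,  q_3=1·7+1=8
a_4=1:  p_4=1·151+132=283,  q_4=1·8+7=15
a_5=2:  p_5=2·283+151=717,  q_5=2·15+8=38
…
a_7=8:  p_7=8·1000+717=8717,  q_7=8·53+38=462
a_8=1:  p_8=1·8717+1000=9717,  q_8=1·462+53=515
…
a_10=1:  p_10=1·28151+9717=37868,  q_10=1·1492+515=2007
a_11=1:  p_11=1·37868+28151=66019,  q_11=1·2007+1492=3499
a_12=6:  p_12=6·66019+37868=433982,  q_12=6·3499+2007=23001
a_13=1:  p_13=1·433982+66019=500001,  q_13=1·23001+3499=26500
fundamental: x₁=500001, y₁=26500  (since 250001000001 − 356·702250000 = 1)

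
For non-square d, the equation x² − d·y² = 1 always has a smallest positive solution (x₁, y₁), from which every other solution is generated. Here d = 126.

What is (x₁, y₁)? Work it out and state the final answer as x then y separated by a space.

√126 = [11; 4,2,4,22, …], period ℓ=4 (even) → k=3
step 0: (11, 1)  from 11·(1,0) + (0,1)
step 1: (45, 4)  from 4·(11,1) + (1,0)
step 2: (101, 9)  from 2·(45,4) + (11,1)
step 3: (449, 40)  from 4·(101,9) + (45,4)
→ (449, 40).  Check: 449²=201601, 126·40²=201600, difference 1.

449 40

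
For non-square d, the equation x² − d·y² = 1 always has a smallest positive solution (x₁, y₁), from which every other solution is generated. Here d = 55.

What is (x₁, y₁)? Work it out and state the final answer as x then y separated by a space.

√55 → a₀=7, period (2,2,2,14); ℓ=4 even so k=3
i=0: a=7 ⇒ p=7, q=1
i=1: a=2 ⇒ p=15, q=2
i=2: a=2 ⇒ p=37, q=5
i=3: a=2 ⇒ p=89, q=12
fundamental: x₁=89, y₁=12  (since 7921 − 55·144 = 1)

89 12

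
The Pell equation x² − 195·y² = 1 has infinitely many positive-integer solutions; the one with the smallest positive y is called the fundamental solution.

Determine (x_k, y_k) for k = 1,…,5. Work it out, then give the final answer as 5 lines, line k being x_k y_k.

[13; 1,26] for √195; ℓ=2 ⇒ convergent index 1
i=0: a=13 ⇒ p=13, q=1
i=1: a=1 ⇒ p=14, q=1
→ (14, 1).  Check: 14²=196, 195·1²=195, difference 1.
(14+1√195)^2 = 391 + 28√195
(14+1√195)^3 = 10934 + 783√195
(14+1√195)^4 = 305761 + 21896√195
(14+1√195)^5 = 8550374 + 612305√195

14 1
391 28
10934 783
305761 21896
8550374 612305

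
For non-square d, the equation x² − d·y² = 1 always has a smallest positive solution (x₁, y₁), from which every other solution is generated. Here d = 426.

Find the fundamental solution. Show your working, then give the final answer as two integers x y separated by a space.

√426 = [20; 1,1,1,3,2,6,2,3,1,1,1,40, …], period ℓ=12 (even) → k=11
step 0: (20, 1)  from 20·(1,0) + (0,1)
step 1: (21, 1)  from 1·(20,1) + (1,0)
step 2: (41, 2)  from 1·(21,1) + (20,1)
step 3: (62, 3)  from 1·(41,2) + (21,1)
step 4: (227, 11)  from 3·(62,3) + (41,2)
step 5: (516, 25)  from 2·(227,11) + (62,3)
…
step 7: (7162, 347)  from 2·(3323,161) + (516,25)
step 8: (24809, 1202)  from 3·(7162,347) + (3323,161)
step 9: (31971, 1549)  from 1·(24809,1202) + (7162,347)
step 10: (56780, 2751)  from 1·(31971,1549) + (24809,1202)
step 11: (88751, 4300)  from 1·(56780,2751) + (31971,1549)
fundamental: x₁=88751, y₁=4300  (since 7876740001 − 426·18490000 = 1)

88751 4300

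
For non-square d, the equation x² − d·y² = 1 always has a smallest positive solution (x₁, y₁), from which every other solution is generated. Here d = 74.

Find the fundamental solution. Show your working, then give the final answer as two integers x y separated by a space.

[8; 1,1,1,1,16] for √74; ℓ=5 ⇒ convergent index 9
k=0  a_k=8  p_k/q_k = 8/1
…
k=2  a_k=1  p_k/q_k = 17/2
…
k=4  a_k=1  p_k/q_k = 43/5
…
k=8  a_k=1  p_k/q_k = 2228/259
k=9  a_k=1  p_k/q_k = 3699/430
(x₁, y₁) = (3699, 430);  3699² − 74·430² = 1 ✓

3699 430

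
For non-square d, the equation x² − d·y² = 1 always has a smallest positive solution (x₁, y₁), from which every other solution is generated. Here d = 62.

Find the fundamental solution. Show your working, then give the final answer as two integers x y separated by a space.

63 8

√62 = [7; 1,6,1,14, …], period ℓ=4 (even) → k=3
step 0: (7, 1)  from 7·(1,0) + (0,1)
…
step 2: (55, 7)  from 6·(8,1) + (7,1)
step 3: (63, 8)  from 1·(55,7) + (8,1)
→ (63, 8).  Check: 63²=3969, 62·8²=3968, difference 1.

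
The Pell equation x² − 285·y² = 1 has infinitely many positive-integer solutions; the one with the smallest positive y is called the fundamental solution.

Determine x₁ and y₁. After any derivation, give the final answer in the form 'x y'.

√285 → a₀=16, period (1,7,2,7,1,32); ℓ=6 even so k=5
k=0  a_k=16  p_k/q_k = 16/1
…
k=2  a_k=7  p_k/q_k = 135/8
k=3  a_k=2  p_k/q_k = 287/17
k=4  a_k=7  p_k/q_k = 2144/127
k=5  a_k=1  p_k/q_k = 2431/144
(x₁, y₁) = (2431, 144);  2431² − 285·144² = 1 ✓

2431 144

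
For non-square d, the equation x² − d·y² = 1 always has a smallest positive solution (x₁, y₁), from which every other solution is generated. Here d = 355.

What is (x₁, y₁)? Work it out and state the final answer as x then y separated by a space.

954809 50676

√355 = [18; 1,5,3,3,1,6,1,3,3,5,1,36, …], period ℓ=12 (even) → k=11
step 0: (18, 1)  from 18·(1,0) + (0,1)
step 1: (19, 1)  from 1·(18,1) + (1,0)
step 2: (113, 6)  from 5·(19,1) + (18,1)
step 3: (358, 19)  from 3·(113,6) + (19,1)
step 4: (1187, 63)  from 3·(358,19) + (113,6)
…
step 6: (10457, 555)  from 6·(1545,82) + (1187,63)
step 7: (12002, 637)  from 1·(10457,555) + (1545,82)
step 8: (46463, 2466)  from 3·(12002,637) + (10457,555)
step 9: (151391, 8035)  from 3·(46463,2466) + (12002,637)
step 10: (803418, 42641)  from 5·(151391,8035) + (46463,2466)
step 11: (954809, 50676)  from 1·(803418,42641) + (151391,8035)
fundamental: x₁=954809, y₁=50676  (since 911660226481 − 355·2568056976 = 1)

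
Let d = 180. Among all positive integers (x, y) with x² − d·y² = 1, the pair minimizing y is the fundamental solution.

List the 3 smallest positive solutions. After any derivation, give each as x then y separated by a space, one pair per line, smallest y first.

161 12
51841 3864
16692641 1244196

d=180: √d = [13; 2,2,2,26] (ℓ=4, even), read p_3/q_3
k=0  a_k=13  p_k/q_k = 13/1
…
k=2  a_k=2  p_k/q_k = 67/5
k=3  a_k=2  p_k/q_k = 161/12
fundamental: x₁=161, y₁=12  (since 25921 − 180·144 = 1)
(x_2, y_2) = (161·161 + 180·12·12, 161·12 + 12·161) = (51841, 3864)
(x_3, y_3) = (161·51841 + 180·12·3864, 161·3864 + 12·51841) = (16692641, 1244196)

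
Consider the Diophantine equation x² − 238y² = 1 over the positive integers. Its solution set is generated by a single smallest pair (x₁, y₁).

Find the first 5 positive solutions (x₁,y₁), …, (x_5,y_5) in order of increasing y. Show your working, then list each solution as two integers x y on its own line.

[15; 2,2,1,14,1,2,2,30] for √238; ℓ=8 ⇒ convergent index 7
step 0: (15, 1)  from 15·(1,0) + (0,1)
step 1: (31, 2)  from 2·(15,1) + (1,0)
…
step 3: (108, 7)  from 1·(77,5) + (31,2)
step 4: (1589, 103)  from 14·(108,7) + (77,5)
step 5: (1697, 110)  from 1·(1589,103) + (108,7)
step 6: (4983, 323)  from 2·(1697,110) + (1589,103)
step 7: (11663, 756)  from 2·(4983,323) + (1697,110)
fundamental: x₁=11663, y₁=756  (since 136025569 − 238·571536 = 1)
k=2:  x_2 = 11663·11663+238·756·756 = 272051137,  y_2 = 11663·756+756·11663 = 17634456
k=3:  x_3 = 11663·272051137+238·756·17634456 = 6345864809999,  y_3 = 11663·17634456+756·272051137 = 411341319900
k=4:  x_4 = 11663·6345864809999+238·756·411341319900 = 148023642285985537,  y_4 = 11663·411341319900+756·6345864809999 = 9594947610352944
k=5:  x_5 = 11663·148023642285985537+238·756·9594947610352944 = 3452799473617033826063,  y_5 = 11663·9594947610352944+756·148023642285985537 = 223811747547751451844

11663 756
272051137 17634456
6345864809999 411341319900
148023642285985537 9594947610352944
3452799473617033826063 223811747547751451844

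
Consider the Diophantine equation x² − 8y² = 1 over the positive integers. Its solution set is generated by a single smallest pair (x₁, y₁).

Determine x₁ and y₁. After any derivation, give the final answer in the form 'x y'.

3 1

√8 = [2; 1,4, …], period ℓ=2 (even) → k=1
step 0: (2, 1)  from 2·(1,0) + (0,1)
step 1: (3, 1)  from 1·(2,1) + (1,0)
fundamental: x₁=3, y₁=1  (since 9 − 8·1 = 1)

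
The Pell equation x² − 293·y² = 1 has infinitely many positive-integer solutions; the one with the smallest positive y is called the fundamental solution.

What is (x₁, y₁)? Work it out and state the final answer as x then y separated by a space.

√293 → a₀=17, period (8,1,1,8,34); ℓ=5 odd so k=9
i=0: a=17 ⇒ p=17, q=1
i=1: a=8 ⇒ p=137, q=8
…
i=4: a=8 ⇒ p=2482, q=145
…
i=6: a=8 ⇒ p=679914, q=39721
i=7: a=1 ⇒ p=764593, q=44668
i=8: a=1 ⇒ p=1444507, q=84389
i=9: a=8 ⇒ p=12320649, q=719780
(x₁, y₁) = (12320649, 719780);  12320649² − 293·719780² = 1 ✓

12320649 719780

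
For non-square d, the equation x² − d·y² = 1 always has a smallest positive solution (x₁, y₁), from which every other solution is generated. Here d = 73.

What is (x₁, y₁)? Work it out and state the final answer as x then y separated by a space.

d=73: √d = [8; 1,1,5,5,1,1,16] (ℓ=7, odd), read p_13/q_13
a_0=8:  p_0=8·1+0=8,  q_0=8·0+1=1
a_1=1:  p_1=1·8+1=9,  q_1=1·1+0=1
…
a_6=1:  p_6=1·581+487=1068,  q_6=1·68+57=125
…
a_8=1:  p_8=1·17669+1068=18737,  q_8=1·2068+125=2193
a_9=1:  p_9=1·18737+17669=36406,  q_9=1·2193+2068=4261
a_10=5:  p_10=5·36406+18737=200767,  q_10=5·4261+2193=23498
…
a_12=1:  p_12=1·1040241+200767=1241008,  q_12=1·121751+23498=145249
a_13=1:  p_13=1·1241008+1040241=2281249,  q_13=1·145249+121751=267000
(x₁, y₁) = (2281249, 267000);  2281249² − 73·267000² = 1 ✓

2281249 267000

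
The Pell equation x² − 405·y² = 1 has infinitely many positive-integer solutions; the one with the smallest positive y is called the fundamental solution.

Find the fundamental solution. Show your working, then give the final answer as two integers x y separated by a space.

161 8

√405 → a₀=20, period (8,40); ℓ=2 even so k=1
k=0  a_k=20  p_k/q_k = 20/1
k=1  a_k=8  p_k/q_k = 161/8
(x₁, y₁) = (161, 8);  161² − 405·8² = 1 ✓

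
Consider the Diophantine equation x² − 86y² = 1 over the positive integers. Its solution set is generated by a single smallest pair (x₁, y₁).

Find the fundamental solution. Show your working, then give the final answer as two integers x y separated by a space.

√86 = [9; 3,1,1,1,8,1,1,1,3,18, …], period ℓ=10 (even) → k=9
step 0: (9, 1)  from 9·(1,0) + (0,1)
…
step 2: (37, 4)  from 1·(28,3) + (9,1)
…
step 4: (102, 11)  from 1·(65,7) + (37,4)
…
step 7: (1864, 201)  from 1·(983,106) + (881,95)
step 8: (2847, 307)  from 1·(1864,201) + (983,106)
step 9: (10405, 1122)  from 3·(2847,307) + (1864,201)
fundamental: x₁=10405, y₁=1122  (since 108264025 − 86·1258884 = 1)

10405 1122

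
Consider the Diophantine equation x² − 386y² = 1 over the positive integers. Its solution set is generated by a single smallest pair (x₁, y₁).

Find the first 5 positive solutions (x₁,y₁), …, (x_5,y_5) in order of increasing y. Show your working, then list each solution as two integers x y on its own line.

[19; 1,1,1,4,1,18,1,4,1,1,1,38] for √386; ℓ=12 ⇒ convergent index 11
step 0: (19, 1)  from 19·(1,0) + (0,1)
step 1: (20, 1)  from 1·(19,1) + (1,0)
step 2: (39, 2)  from 1·(20,1) + (19,1)
step 3: (59, 3)  from 1·(39,2) + (20,1)
…
step 9: (39392, 2005)  from 1·(32771,1668) + (6621,337)
step 10: (72163, 3673)  from 1·(39392,2005) + (32771,1668)
step 11: (111555, 5678)  from 1·(72163,3673) + (39392,2005)
(x₁, y₁) = (111555, 5678);  111555² − 386·5678² = 1 ✓
(x_2, y_2) = (111555·111555 + 386·5678·5678, 111555·5678 + 5678·111555) = (24889036049, 1266818580)
(x_3, y_3) = (111555·24889036049 + 386·5678·1266818580, 111555·1266818580 + 5678·24889036049) = (5552992832780835, 282639893378122)
(x_4, y_4) = (111555·5552992832780835 + 386·5678·282639893378122, 111555·282639893378122 + 5678·5552992832780835) = (1238928230896843060801, 63059786610325980840)
(x_5, y_5) = (111555·1238928230896843060801 + 386·5678·63059786610325980840, 111555·63059786610325980840 + 5678·1238928230896843060801) = (276417277589841662462530275, 14069268990347189691834278)

111555 5678
24889036049 1266818580
5552992832780835 282639893378122
1238928230896843060801 63059786610325980840
276417277589841662462530275 14069268990347189691834278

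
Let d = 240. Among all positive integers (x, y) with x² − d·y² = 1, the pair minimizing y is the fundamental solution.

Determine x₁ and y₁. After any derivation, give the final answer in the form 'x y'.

[15; 2,30] for √240; ℓ=2 ⇒ convergent index 1
i=0: a=15 ⇒ p=15, q=1
i=1: a=2 ⇒ p=31, q=2
→ (31, 2).  Check: 31²=961, 240·2²=960, difference 1.

31 2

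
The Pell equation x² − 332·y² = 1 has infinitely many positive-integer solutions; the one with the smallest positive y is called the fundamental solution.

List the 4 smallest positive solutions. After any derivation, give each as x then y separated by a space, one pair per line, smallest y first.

13447 738
361643617 19847772
9726043422151 533785979430
261572211433685377 14355640110942648

[18; 4,1,1,8,1,1,4,36] for √332; ℓ=8 ⇒ convergent index 7
i=0: a=18 ⇒ p=18, q=1
…
i=5: a=1 ⇒ p=1567, q=86
i=6: a=1 ⇒ p=2970, q=163
i=7: a=4 ⇒ p=13447, q=738
fundamental: x₁=13447, y₁=738  (since 180821809 − 332·544644 = 1)
n=2: (13447,738)∘(13447,738) = (13447·13447+332·738·738, 13447·738+738·13447) = (361643617,19847772)
n=3: (361643617,19847772)∘(13447,738) = (13447·361643617+332·738·19847772, 13447·19847772+738·361643617) = (9726043422151,533785979430)
n=4: (9726043422151,533785979430)∘(13447,738) = (13447·9726043422151+332·738·533785979430, 13447·533785979430+738·9726043422151) = (261572211433685377,14355640110942648)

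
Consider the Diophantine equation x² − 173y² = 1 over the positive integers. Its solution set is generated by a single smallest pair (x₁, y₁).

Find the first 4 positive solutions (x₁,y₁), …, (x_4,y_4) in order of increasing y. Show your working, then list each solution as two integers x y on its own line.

2499849 190060
12498490045601 950242601880
62488675684008728649 4750926036134042180
312424506839974574118902401 23753195401006348176659760

[13; 6,1,1,6,26] for √173; ℓ=5 ⇒ convergent index 9
k=0  a_k=13  p_k/q_k = 13/1
…
k=3  a_k=1  p_k/q_k = 171/13
…
k=6  a_k=6  p_k/q_k = 176552/13423
…
k=8  a_k=1  p_k/q_k = 382343/29069
k=9  a_k=6  p_k/q_k = 2499849/190060
→ (2499849, 190060).  Check: 2499849²=6249245022801, 173·190060²=6249245022800, difference 1.
n=2: (2499849,190060)∘(2499849,190060) = (2499849·2499849+173·190060·190060, 2499849·190060+190060·2499849) = (12498490045601,950242601880)
n=3: (12498490045601,950242601880)∘(2499849,190060) = (2499849·12498490045601+173·190060·950242601880, 2499849·950242601880+190060·12498490045601) = (62488675684008728649,4750926036134042180)
n=4: (62488675684008728649,4750926036134042180)∘(2499849,190060) = (2499849·62488675684008728649+173·190060·4750926036134042180, 2499849·4750926036134042180+190060·62488675684008728649) = (312424506839974574118902401,23753195401006348176659760)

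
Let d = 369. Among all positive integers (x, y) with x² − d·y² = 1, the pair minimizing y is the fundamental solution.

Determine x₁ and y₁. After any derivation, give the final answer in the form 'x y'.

d=369: √d = [19; 4,1,3,2,7,4,7,2,3,1,4,38] (ℓ=12, even), read p_11/q_11
k=0  a_k=19  p_k/q_k = 19/1
…
k=4  a_k=2  p_k/q_k = 826/43
k=5  a_k=7  p_k/q_k = 6147/320
k=6  a_k=4  p_k/q_k = 25414/1323
…
k=10  a_k=1  p_k/q_k = 1758061/91521
k=11  a_k=4  p_k/q_k = 8396801/437120
→ (8396801, 437120).  Check: 8396801²=70506267033601, 369·437120²=70506267033600, difference 1.

8396801 437120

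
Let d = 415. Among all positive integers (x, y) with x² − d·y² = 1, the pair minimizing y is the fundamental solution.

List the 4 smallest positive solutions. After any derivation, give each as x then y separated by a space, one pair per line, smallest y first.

18412804 903849
678062702284831 33284788965192
24970071273761872339444 1225732590794885332887
919538056459614718055705397121 45138347901436822389057205104

[20; 2,1,2,4,6,…,1,2,40] for √415; ℓ=16 ⇒ convergent index 15
k=0  a_k=20  p_k/q_k = 20/1
…
k=2  a_k=1  p_k/q_k = 61/3
k=3  a_k=2  p_k/q_k = 163/8
k=4  a_k=4  p_k/q_k = 713/35
…
k=7  a_k=1  p_k/q_k = 9595/471
k=8  a_k=3  p_k/q_k = 33939/1666
k=9  a_k=1  p_k/q_k = 43534/2137
…
k=11  a_k=6  p_k/q_k = 508372/24955
k=12  a_k=4  p_k/q_k = 2110961/103623
k=13  a_k=2  p_k/q_k = 4730294/232201
k=14  a_k=1  p_k/q_k = 6841255/335824
k=15  a_k=2  p_k/q_k = 18412804/903849
fundamental: x₁=18412804, y₁=903849  (since 339031351142416 − 415·816943014801 = 1)
k=2:  x_2 = 18412804·18412804+415·903849·903849 = 678062702284831,  y_2 = 18412804·903849+903849·18412804 = 33284788965192
k=3:  x_3 = 18412804·678062702284831+415·903849·33284788965192 = 24970071273761872339444,  y_3 = 18412804·33284788965192+903849·678062702284831 = 1225732590794885332887
k=4:  x_4 = 18412804·24970071273761872339444+415·903849·1225732590794885332887 = 919538056459614718055705397121,  y_4 = 18412804·1225732590794885332887+903849·24970071273761872339444 = 45138347901436822389057205104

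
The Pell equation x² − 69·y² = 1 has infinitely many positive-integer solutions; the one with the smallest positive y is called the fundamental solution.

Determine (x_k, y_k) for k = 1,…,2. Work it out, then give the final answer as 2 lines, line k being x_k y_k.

[8; 3,3,1,4,1,3,3,16] for √69; ℓ=8 ⇒ convergent index 7
a_0=8:  p_0=8·1+0=8,  q_0=8·0+1=1
a_1=3:  p_1=3·8+1=25,  q_1=3·1+0=3
a_2=3:  p_2=3·25+8=83,  q_2=3·3+1=10
a_3=1:  p_3=1·83+25=108,  q_3=1·10+3=13
…
a_6=3:  p_6=3·623+515=2384,  q_6=3·75+62=287
a_7=3:  p_7=3·2384+623=7775,  q_7=3·287+75=936
fundamental: x₁=7775, y₁=936  (since 60450625 − 69·876096 = 1)
n=2: (7775,936)∘(7775,936) = (7775·7775+69·936·936, 7775·936+936·7775) = (120901249,14554800)

7775 936
120901249 14554800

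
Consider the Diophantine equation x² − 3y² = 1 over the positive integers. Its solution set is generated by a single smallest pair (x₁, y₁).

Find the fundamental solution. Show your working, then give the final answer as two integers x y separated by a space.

√3 = [1; 1,2, …], period ℓ=2 (even) → k=1
a_0=1:  p_0=1·1+0=1,  q_0=1·0+1=1
a_1=1:  p_1=1·1+1=2,  q_1=1·1+0=1
fundamental: x₁=2, y₁=1  (since 4 − 3·1 = 1)

2 1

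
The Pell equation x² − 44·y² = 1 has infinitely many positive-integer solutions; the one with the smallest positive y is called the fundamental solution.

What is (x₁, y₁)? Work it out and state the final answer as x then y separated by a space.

199 30

d=44: √d = [6; 1,1,1,2,1,1,1,12] (ℓ=8, even), read p_7/q_7
k=0  a_k=6  p_k/q_k = 6/1
k=1  a_k=1  p_k/q_k = 7/1
k=2  a_k=1  p_k/q_k = 13/2
k=3  a_k=1  p_k/q_k = 20/3
…
k=5  a_k=1  p_k/q_k = 73/11
k=6  a_k=1  p_k/q_k = 126/19
k=7  a_k=1  p_k/q_k = 199/30
(x₁, y₁) = (199, 30);  199² − 44·30² = 1 ✓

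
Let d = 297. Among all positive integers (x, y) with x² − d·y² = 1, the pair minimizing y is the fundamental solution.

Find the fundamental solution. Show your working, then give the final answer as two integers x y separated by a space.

48599 2820

[17; 4,3,1,1,2,1,1,3,4,34] for √297; ℓ=10 ⇒ convergent index 9
step 0: (17, 1)  from 17·(1,0) + (0,1)
…
step 3: (293, 17)  from 1·(224,13) + (69,4)
step 4: (517, 30)  from 1·(293,17) + (224,13)
step 5: (1327, 77)  from 2·(517,30) + (293,17)
step 6: (1844, 107)  from 1·(1327,77) + (517,30)
step 7: (3171, 184)  from 1·(1844,107) + (1327,77)
step 8: (11357, 659)  from 3·(3171,184) + (1844,107)
step 9: (48599, 2820)  from 4·(11357,659) + (3171,184)
(x₁, y₁) = (48599, 2820);  48599² − 297·2820² = 1 ✓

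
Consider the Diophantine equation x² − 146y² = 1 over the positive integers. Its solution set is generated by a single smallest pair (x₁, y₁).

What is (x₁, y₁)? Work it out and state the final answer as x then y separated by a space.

145 12

√146 = [12; 12,24, …], period ℓ=2 (even) → k=1
a_0=12:  p_0=12·1+0=12,  q_0=12·0+1=1
a_1=12:  p_1=12·12+1=145,  q_1=12·1+0=12
(x₁, y₁) = (145, 12);  145² − 146·12² = 1 ✓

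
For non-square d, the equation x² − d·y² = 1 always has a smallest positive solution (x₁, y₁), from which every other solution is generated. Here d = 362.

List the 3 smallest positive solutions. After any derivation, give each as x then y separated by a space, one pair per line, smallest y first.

d=362: √d = [19; 38] (ℓ=1, odd), read p_1/q_1
step 0: (19, 1)  from 19·(1,0) + (0,1)
step 1: (723, 38)  from 38·(19,1) + (1,0)
(x₁, y₁) = (723, 38);  723² − 362·38² = 1 ✓
k=2:  x_2 = 723·723+362·38·38 = 1045457,  y_2 = 723·38+38·723 = 54948
k=3:  x_3 = 723·1045457+362·38·54948 = 1511730099,  y_3 = 723·54948+38·1045457 = 79454770

723 38
1045457 54948
1511730099 79454770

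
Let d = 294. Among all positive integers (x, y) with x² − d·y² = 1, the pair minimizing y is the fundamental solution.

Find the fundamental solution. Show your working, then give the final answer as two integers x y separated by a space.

4801 280

d=294: √d = [17; 6,1,4,1,6,34] (ℓ=6, even), read p_5/q_5
a_0=17:  p_0=17·1+0=17,  q_0=17·0+1=1
…
a_2=1:  p_2=1·103+17=120,  q_2=1·6+1=7
…
a_4=1:  p_4=1·583+120=703,  q_4=1·34+7=41
a_5=6:  p_5=6·703+583=4801,  q_5=6·41+34=280
→ (4801, 280).  Check: 4801²=23049601, 294·280²=23049600, difference 1.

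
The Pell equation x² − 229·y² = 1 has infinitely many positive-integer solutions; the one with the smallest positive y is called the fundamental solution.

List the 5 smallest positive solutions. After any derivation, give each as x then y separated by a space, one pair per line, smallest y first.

√229 = [15; 7,1,1,7,30, …], period ℓ=5 (odd) → k=9
i=0: a=15 ⇒ p=15, q=1
i=1: a=7 ⇒ p=106, q=7
i=2: a=1 ⇒ p=121, q=8
i=3: a=1 ⇒ p=227, q=15
…
i=6: a=7 ⇒ p=362399, q=23948
i=7: a=1 ⇒ p=413926, q=27353
i=8: a=1 ⇒ p=776325, q=51301
i=9: a=7 ⇒ p=5848201, q=386460
→ (5848201, 386460).  Check: 5848201²=34201454936401, 229·386460²=34201454936400, difference 1.
(x_2, y_2) = (5848201·5848201 + 229·386460·386460, 5848201·386460 + 386460·5848201) = (68402909872801, 4520191516920)
(x_3, y_3) = (5848201·68402909872801 + 229·386460·4520191516920, 5848201·4520191516920 + 386460·68402909872801) = (800067931842043513801, 52869977098885735380)
(x_4, y_4) = (5848201·800067931842043513801 + 229·386460·52869977098885735380, 5848201·52869977098885735380 + 386460·800067931842043513801) = (9357916158133073035999171201, 618388505879356792878585840)
(x_5, y_5) = (5848201·9357916158133073035999171201 + 229·386460·618388505879356792878585840, 5848201·618388505879356792878585840 + 386460·9357916158133073035999171201) = (109453949267819191656474935990205001, 7232920556944267680961578290412300)

5848201 386460
68402909872801 4520191516920
800067931842043513801 52869977098885735380
9357916158133073035999171201 618388505879356792878585840
109453949267819191656474935990205001 7232920556944267680961578290412300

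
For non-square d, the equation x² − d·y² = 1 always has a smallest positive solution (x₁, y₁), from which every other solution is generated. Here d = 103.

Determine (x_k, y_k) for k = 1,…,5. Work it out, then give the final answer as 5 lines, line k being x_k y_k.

227528 22419
103537981567 10201900464
47115579739725224 4642436017523565
21440227253936863550977 2112568364380001494176
9756504053220377800313664488 961336909616663523916230291

d=103: √d = [10; 6,1,2,1,1,9,1,1,2,1,6,20] (ℓ=12, even), read p_11/q_11
a_0=10:  p_0=10·1+0=10,  q_0=10·0+1=1
a_1=6:  p_1=6·10+1=61,  q_1=6·1+0=6
a_2=1:  p_2=1·61+10=71,  q_2=1·6+1=7
a_3=2:  p_3=2·71+61=203,  q_3=2·7+6=20
a_4=1:  p_4=1·203+71=274,  q_4=1·20+7=27
…
a_6=9:  p_6=9·477+274=4567,  q_6=9·47+27=450
a_7=1:  p_7=1·4567+477=5044,  q_7=1·450+47=497
a_8=1:  p_8=1·5044+4567=9611,  q_8=1·497+450=947
a_9=2:  p_9=2·9611+5044=24266,  q_9=2·947+497=2391
a_10=1:  p_10=1·24266+9611=33877,  q_10=1·2391+947=3338
a_11=6:  p_11=6·33877+24266=227528,  q_11=6·3338+2391=22419
fundamental: x₁=227528, y₁=22419  (since 51768990784 − 103·502611561 = 1)
n=2: (227528,22419)∘(227528,22419) = (227528·227528+103·22419·22419, 227528·22419+22419·227528) = (103537981567,10201900464)
n=3: (103537981567,10201900464)∘(227528,22419) = (227528·103537981567+103·22419·10201900464, 227528·10201900464+22419·103537981567) = (47115579739725224,4642436017523565)
n=4: (47115579739725224,4642436017523565)∘(227528,22419) = (227528·47115579739725224+103·22419·4642436017523565, 227528·4642436017523565+22419·47115579739725224) = (21440227253936863550977,2112568364380001494176)
n=5: (21440227253936863550977,2112568364380001494176)∘(227528,22419) = (227528·21440227253936863550977+103·22419·2112568364380001494176, 227528·2112568364380001494176+22419·21440227253936863550977) = (9756504053220377800313664488,961336909616663523916230291)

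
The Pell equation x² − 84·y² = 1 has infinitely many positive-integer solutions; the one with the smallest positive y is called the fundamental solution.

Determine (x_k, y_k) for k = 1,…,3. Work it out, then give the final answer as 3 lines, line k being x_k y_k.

d=84: √d = [9; 6,18] (ℓ=2, even), read p_1/q_1
a_0=9:  p_0=9·1+0=9,  q_0=9·0+1=1
a_1=6:  p_1=6·9+1=55,  q_1=6·1+0=6
→ (55, 6).  Check: 55²=3025, 84·6²=3024, difference 1.
(x_2, y_2) = (55·55 + 84·6·6, 55·6 + 6·55) = (6049, 660)
(x_3, y_3) = (55·6049 + 84·6·660, 55·660 + 6·6049) = (665335, 72594)

55 6
6049 660
665335 72594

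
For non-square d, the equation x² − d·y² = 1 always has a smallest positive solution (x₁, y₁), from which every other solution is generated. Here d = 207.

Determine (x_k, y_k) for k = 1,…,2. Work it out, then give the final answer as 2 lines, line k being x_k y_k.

1151 80
2649601 184160

[14; 2,1,1,2,1,1,2,28] for √207; ℓ=8 ⇒ convergent index 7
step 0: (14, 1)  from 14·(1,0) + (0,1)
…
step 2: (43, 3)  from 1·(29,2) + (14,1)
…
step 4: (187, 13)  from 2·(72,5) + (43,3)
step 5: (259, 18)  from 1·(187,13) + (72,5)
step 6: (446, 31)  from 1·(259,18) + (187,13)
step 7: (1151, 80)  from 2·(446,31) + (259,18)
→ (1151, 80).  Check: 1151²=1324801, 207·80²=1324800, difference 1.
(1151+80√207)^2 = 2649601 + 184160√207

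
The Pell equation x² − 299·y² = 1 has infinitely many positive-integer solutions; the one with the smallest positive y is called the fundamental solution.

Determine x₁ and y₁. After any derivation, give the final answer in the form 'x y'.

415 24

√299 → a₀=17, period (3,2,3,34); ℓ=4 even so k=3
step 0: (17, 1)  from 17·(1,0) + (0,1)
…
step 2: (121, 7)  from 2·(52,3) + (17,1)
step 3: (415, 24)  from 3·(121,7) + (52,3)
fundamental: x₁=415, y₁=24  (since 172225 − 299·576 = 1)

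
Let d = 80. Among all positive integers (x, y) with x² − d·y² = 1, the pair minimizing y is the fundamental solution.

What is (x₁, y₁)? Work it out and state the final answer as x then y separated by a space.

9 1

[8; 1,16] for √80; ℓ=2 ⇒ convergent index 1
step 0: (8, 1)  from 8·(1,0) + (0,1)
step 1: (9, 1)  from 1·(8,1) + (1,0)
fundamental: x₁=9, y₁=1  (since 81 − 80·1 = 1)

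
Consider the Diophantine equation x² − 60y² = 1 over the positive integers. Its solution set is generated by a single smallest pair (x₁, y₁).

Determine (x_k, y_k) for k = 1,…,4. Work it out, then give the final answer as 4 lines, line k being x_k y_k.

31 4
1921 248
119071 15372
7380481 952816

√60 = [7; 1,2,1,14, …], period ℓ=4 (even) → k=3
i=0: a=7 ⇒ p=7, q=1
i=1: a=1 ⇒ p=8, q=1
i=2: a=2 ⇒ p=23, q=3
i=3: a=1 ⇒ p=31, q=4
→ (31, 4).  Check: 31²=961, 60·4²=960, difference 1.
(31+4√60)^2 = 1921 + 248√60
(31+4√60)^3 = 119071 + 15372√60
(31+4√60)^4 = 7380481 + 952816√60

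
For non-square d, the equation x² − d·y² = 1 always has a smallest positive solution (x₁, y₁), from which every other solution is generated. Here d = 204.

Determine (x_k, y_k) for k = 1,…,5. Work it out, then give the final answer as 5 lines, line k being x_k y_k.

4999 350
49980001 3499300
499700044999 34986001050
4996000999920001 349790034998600
49950017497500124999 3497200734930001750

d=204: √d = [14; 3,1,1,6,1,1,3,28] (ℓ=8, even), read p_7/q_7
i=0: a=14 ⇒ p=14, q=1
…
i=2: a=1 ⇒ p=57, q=4
i=3: a=1 ⇒ p=100, q=7
i=4: a=6 ⇒ p=657, q=46
…
i=6: a=1 ⇒ p=1414, q=99
i=7: a=3 ⇒ p=4999, q=350
→ (4999, 350).  Check: 4999²=24990001, 204·350²=24990000, difference 1.
k=2:  x_2 = 4999·4999+204·350·350 = 49980001,  y_2 = 4999·350+350·4999 = 3499300
k=3:  x_3 = 4999·49980001+204·350·3499300 = 499700044999,  y_3 = 4999·3499300+350·49980001 = 34986001050
k=4:  x_4 = 4999·499700044999+204·350·34986001050 = 4996000999920001,  y_4 = 4999·34986001050+350·499700044999 = 349790034998600
k=5:  x_5 = 4999·4996000999920001+204·350·349790034998600 = 49950017497500124999,  y_5 = 4999·349790034998600+350·4996000999920001 = 3497200734930001750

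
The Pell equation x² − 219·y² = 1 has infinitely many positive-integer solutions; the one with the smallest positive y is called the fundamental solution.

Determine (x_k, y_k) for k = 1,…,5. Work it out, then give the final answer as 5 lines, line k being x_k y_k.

√219 = [14; 1,3,1,28, …], period ℓ=4 (even) → k=3
a_0=14:  p_0=14·1+0=14,  q_0=14·0+1=1
a_1=1:  p_1=1·14+1=15,  q_1=1·1+0=1
a_2=3:  p_2=3·15+14=59,  q_2=3·1+1=4
a_3=1:  p_3=1·59+15=74,  q_3=1·4+1=5
fundamental: x₁=74, y₁=5  (since 5476 − 219·25 = 1)
(x_2, y_2) = (74·74 + 219·5·5, 74·5 + 5·74) = (10951, 740)
(x_3, y_3) = (74·10951 + 219·5·740, 74·740 + 5·10951) = (1620674, 109515)
(x_4, y_4) = (74·1620674 + 219·5·109515, 74·109515 + 5·1620674) = (239848801, 16207480)
(x_5, y_5) = (74·239848801 + 219·5·16207480, 74·16207480 + 5·239848801) = (35496001874, 2398597525)

74 5
10951 740
1620674 109515
239848801 16207480
35496001874 2398597525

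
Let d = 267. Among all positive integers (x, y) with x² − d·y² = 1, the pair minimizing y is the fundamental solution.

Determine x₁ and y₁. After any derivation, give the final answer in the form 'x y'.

2402 147

√267 → a₀=16, period (2,1,15,1,2,32); ℓ=6 even so k=5
i=0: a=16 ⇒ p=16, q=1
i=1: a=2 ⇒ p=33, q=2
…
i=3: a=15 ⇒ p=768, q=47
i=4: a=1 ⇒ p=817, q=50
i=5: a=2 ⇒ p=2402, q=147
(x₁, y₁) = (2402, 147);  2402² − 267·147² = 1 ✓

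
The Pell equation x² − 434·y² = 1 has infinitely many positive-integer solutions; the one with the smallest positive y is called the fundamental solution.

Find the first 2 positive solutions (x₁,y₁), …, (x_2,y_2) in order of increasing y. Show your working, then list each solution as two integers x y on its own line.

125 6
31249 1500

√434 → a₀=20, period (1,4,1,40); ℓ=4 even so k=3
step 0: (20, 1)  from 20·(1,0) + (0,1)
step 1: (21, 1)  from 1·(20,1) + (1,0)
step 2: (104, 5)  from 4·(21,1) + (20,1)
step 3: (125, 6)  from 1·(104,5) + (21,1)
(x₁, y₁) = (125, 6);  125² − 434·6² = 1 ✓
k=2:  x_2 = 125·125+434·6·6 = 31249,  y_2 = 125·6+6·125 = 1500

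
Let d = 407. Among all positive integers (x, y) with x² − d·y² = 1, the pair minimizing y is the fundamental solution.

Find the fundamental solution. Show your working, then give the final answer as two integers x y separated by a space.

√407 → a₀=20, period (5,1,2,1,5,40); ℓ=6 even so k=5
i=0: a=20 ⇒ p=20, q=1
…
i=3: a=2 ⇒ p=343, q=17
i=4: a=1 ⇒ p=464, q=23
i=5: a=5 ⇒ p=2663, q=132
fundamental: x₁=2663, y₁=132  (since 7091569 − 407·17424 = 1)

2663 132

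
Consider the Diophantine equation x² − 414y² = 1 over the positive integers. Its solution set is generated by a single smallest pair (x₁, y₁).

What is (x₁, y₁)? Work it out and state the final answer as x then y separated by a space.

√414 = [20; 2,1,7,2,7,1,2,40, …], period ℓ=8 (even) → k=7
step 0: (20, 1)  from 20·(1,0) + (0,1)
step 1: (41, 2)  from 2·(20,1) + (1,0)
step 2: (61, 3)  from 1·(41,2) + (20,1)
…
step 6: (8444, 415)  from 1·(7447,366) + (997,49)
step 7: (24335, 1196)  from 2·(8444,415) + (7447,366)
(x₁, y₁) = (24335, 1196);  24335² − 414·1196² = 1 ✓

24335 1196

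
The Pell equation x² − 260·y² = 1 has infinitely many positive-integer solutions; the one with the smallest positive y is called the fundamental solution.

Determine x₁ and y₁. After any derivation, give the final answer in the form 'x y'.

√260 = [16; 8,32, …], period ℓ=2 (even) → k=1
k=0  a_k=16  p_k/q_k = 16/1
k=1  a_k=8  p_k/q_k = 129/8
fundamental: x₁=129, y₁=8  (since 16641 − 260·64 = 1)

129 8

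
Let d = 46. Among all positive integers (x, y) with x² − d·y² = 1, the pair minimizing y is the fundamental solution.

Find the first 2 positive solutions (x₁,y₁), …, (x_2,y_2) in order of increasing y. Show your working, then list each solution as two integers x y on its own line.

24335 3588
1184384449 174627960

√46 → a₀=6, period (1,3,1,1,2,6,2,1,1,3,1,12); ℓ=12 even so k=11
k=0  a_k=6  p_k/q_k = 6/1
…
k=2  a_k=3  p_k/q_k = 27/4
…
k=5  a_k=2  p_k/q_k = 156/23
…
k=10  a_k=3  p_k/q_k = 19038/2807
k=11  a_k=1  p_k/q_k = 24335/3588
fundamental: x₁=24335, y₁=3588  (since 592192225 − 46·12873744 = 1)
(x_2, y_2) = (24335·24335 + 46·3588·3588, 24335·3588 + 3588·24335) = (1184384449, 174627960)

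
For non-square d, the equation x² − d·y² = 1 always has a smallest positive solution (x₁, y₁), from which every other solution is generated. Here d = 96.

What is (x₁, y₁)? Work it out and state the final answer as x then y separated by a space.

49 5

√96 → a₀=9, period (1,3,1,18); ℓ=4 even so k=3
k=0  a_k=9  p_k/q_k = 9/1
k=1  a_k=1  p_k/q_k = 10/1
k=2  a_k=3  p_k/q_k = 39/4
k=3  a_k=1  p_k/q_k = 49/5
(x₁, y₁) = (49, 5);  49² − 96·5² = 1 ✓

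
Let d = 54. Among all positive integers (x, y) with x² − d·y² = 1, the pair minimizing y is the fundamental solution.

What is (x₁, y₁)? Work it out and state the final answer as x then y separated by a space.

485 66

√54 → a₀=7, period (2,1,6,1,2,14); ℓ=6 even so k=5
a_0=7:  p_0=7·1+0=7,  q_0=7·0+1=1
a_1=2:  p_1=2·7+1=15,  q_1=2·1+0=2
…
a_3=6:  p_3=6·22+15=147,  q_3=6·3+2=20
a_4=1:  p_4=1·147+22=169,  q_4=1·20+3=23
a_5=2:  p_5=2·169+147=485,  q_5=2·23+20=66
fundamental: x₁=485, y₁=66  (since 235225 − 54·4356 = 1)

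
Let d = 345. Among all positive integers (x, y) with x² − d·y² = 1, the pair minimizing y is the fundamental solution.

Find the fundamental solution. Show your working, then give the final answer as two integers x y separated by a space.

6761 364

d=345: √d = [18; 1,1,2,1,6,1,2,1,1,36] (ℓ=10, even), read p_9/q_9
a_0=18:  p_0=18·1+0=18,  q_0=18·0+1=1
a_1=1:  p_1=1·18+1=19,  q_1=1·1+0=1
a_2=1:  p_2=1·19+18=37,  q_2=1·1+1=2
…
a_5=6:  p_5=6·130+93=873,  q_5=6·7+5=47
a_6=1:  p_6=1·873+130=1003,  q_6=1·47+7=54
a_7=2:  p_7=2·1003+873=2879,  q_7=2·54+47=155
a_8=1:  p_8=1·2879+1003=3882,  q_8=1·155+54=209
a_9=1:  p_9=1·3882+2879=6761,  q_9=1·209+155=364
fundamental: x₁=6761, y₁=364  (since 45711121 − 345·132496 = 1)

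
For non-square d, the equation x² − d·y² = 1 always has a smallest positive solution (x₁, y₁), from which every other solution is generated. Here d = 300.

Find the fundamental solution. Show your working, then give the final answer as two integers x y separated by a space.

1351 78

√300 = [17; 3,8,3,34, …], period ℓ=4 (even) → k=3
a_0=17:  p_0=17·1+0=17,  q_0=17·0+1=1
a_1=3:  p_1=3·17+1=52,  q_1=3·1+0=3
a_2=8:  p_2=8·52+17=433,  q_2=8·3+1=25
a_3=3:  p_3=3·433+52=1351,  q_3=3·25+3=78
fundamental: x₁=1351, y₁=78  (since 1825201 − 300·6084 = 1)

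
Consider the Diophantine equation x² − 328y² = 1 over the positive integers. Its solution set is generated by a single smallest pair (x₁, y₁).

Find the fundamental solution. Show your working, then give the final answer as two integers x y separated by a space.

163 9

[18; 9,36] for √328; ℓ=2 ⇒ convergent index 1
k=0  a_k=18  p_k/q_k = 18/1
k=1  a_k=9  p_k/q_k = 163/9
(x₁, y₁) = (163, 9);  163² − 328·9² = 1 ✓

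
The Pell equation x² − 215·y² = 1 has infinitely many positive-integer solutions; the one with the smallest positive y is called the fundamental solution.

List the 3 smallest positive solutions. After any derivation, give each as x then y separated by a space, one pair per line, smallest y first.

44 3
3871 264
340604 23229

[14; 1,1,1,28] for √215; ℓ=4 ⇒ convergent index 3
k=0  a_k=14  p_k/q_k = 14/1
k=1  a_k=1  p_k/q_k = 15/1
k=2  a_k=1  p_k/q_k = 29/2
k=3  a_k=1  p_k/q_k = 44/3
fundamental: x₁=44, y₁=3  (since 1936 − 215·9 = 1)
n=2: (44,3)∘(44,3) = (44·44+215·3·3, 44·3+3·44) = (3871,264)
n=3: (3871,264)∘(44,3) = (44·3871+215·3·264, 44·264+3·3871) = (340604,23229)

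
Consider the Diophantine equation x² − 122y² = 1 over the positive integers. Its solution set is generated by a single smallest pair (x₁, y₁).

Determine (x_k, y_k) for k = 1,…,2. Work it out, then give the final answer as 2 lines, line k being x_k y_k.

243 22
118097 10692

d=122: √d = [11; 22] (ℓ=1, odd), read p_1/q_1
step 0: (11, 1)  from 11·(1,0) + (0,1)
step 1: (243, 22)  from 22·(11,1) + (1,0)
(x₁, y₁) = (243, 22);  243² − 122·22² = 1 ✓
(243+22√122)^2 = 118097 + 10692√122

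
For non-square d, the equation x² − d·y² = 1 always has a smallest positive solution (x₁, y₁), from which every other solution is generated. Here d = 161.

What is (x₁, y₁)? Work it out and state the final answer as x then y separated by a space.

11775 928

√161 = [12; 1,2,4,1,2,1,4,2,1,24, …], period ℓ=10 (even) → k=9
step 0: (12, 1)  from 12·(1,0) + (0,1)
…
step 5: (571, 45)  from 2·(203,16) + (165,13)
…
step 8: (8108, 639)  from 2·(3667,289) + (774,61)
step 9: (11775, 928)  from 1·(8108,639) + (3667,289)
fundamental: x₁=11775, y₁=928  (since 138650625 − 161·861184 = 1)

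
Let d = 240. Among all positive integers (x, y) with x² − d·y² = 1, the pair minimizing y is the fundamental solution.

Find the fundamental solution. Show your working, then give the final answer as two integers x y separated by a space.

√240 = [15; 2,30, …], period ℓ=2 (even) → k=1
k=0  a_k=15  p_k/q_k = 15/1
k=1  a_k=2  p_k/q_k = 31/2
→ (31, 2).  Check: 31²=961, 240·2²=960, difference 1.

31 2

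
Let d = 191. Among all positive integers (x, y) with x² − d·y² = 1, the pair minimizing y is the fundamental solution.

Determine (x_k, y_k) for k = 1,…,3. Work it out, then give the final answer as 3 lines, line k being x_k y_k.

8994000 650783
161784071999999 11706284604000
2910171887135973018000 210572647456751349217

[13; 1,4,1,1,3,…,4,1,26] for √191; ℓ=16 ⇒ convergent index 15
k=0  a_k=13  p_k/q_k = 13/1
…
k=3  a_k=1  p_k/q_k = 83/6
…
k=14  a_k=4  p_k/q_k = 7377553/533821
k=15  a_k=1  p_k/q_k = 8994000/650783
→ (8994000, 650783).  Check: 8994000²=80892036000000, 191·650783²=80892035999999, difference 1.
k=2:  x_2 = 8994000·8994000+191·650783·650783 = 161784071999999,  y_2 = 8994000·650783+650783·8994000 = 11706284604000
k=3:  x_3 = 8994000·161784071999999+191·650783·11706284604000 = 2910171887135973018000,  y_3 = 8994000·11706284604000+650783·161784071999999 = 210572647456751349217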